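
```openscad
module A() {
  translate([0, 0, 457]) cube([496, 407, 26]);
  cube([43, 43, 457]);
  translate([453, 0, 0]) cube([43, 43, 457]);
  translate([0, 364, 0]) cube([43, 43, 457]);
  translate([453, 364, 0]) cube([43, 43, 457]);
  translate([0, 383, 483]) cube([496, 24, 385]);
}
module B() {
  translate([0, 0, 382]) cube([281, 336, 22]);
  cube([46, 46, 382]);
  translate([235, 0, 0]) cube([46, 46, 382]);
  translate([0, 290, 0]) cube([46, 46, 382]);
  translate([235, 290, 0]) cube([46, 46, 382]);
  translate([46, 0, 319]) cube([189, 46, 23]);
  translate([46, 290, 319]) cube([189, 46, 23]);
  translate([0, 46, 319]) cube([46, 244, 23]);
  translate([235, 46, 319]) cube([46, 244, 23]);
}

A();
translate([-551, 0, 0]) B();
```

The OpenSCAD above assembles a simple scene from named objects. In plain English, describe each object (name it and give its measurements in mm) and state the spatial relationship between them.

A is a chair. The seat is a 496×407×26 mm slab with its top at z = 483 mm, on four 43×43 mm corner legs (flush with the seat edges, standing on z = 0). A flat backrest 24 mm thick, 385 mm tall, spans the full seat width and rises from the seat top along its +y edge, rear face flush with the rear of the seat.

B is a simple wooden stool: a rectangular seat 281 mm (x) by 336 mm (y), 22 mm thick, top face at z = 404 mm, on four square legs, each 46×46 mm in cross-section. The legs rest on z = 0, each flush with a corner of the seat. Four stretchers, 46 mm wide and 23 mm tall, connect adjacent legs with their undersides at z = 319 mm, each running between the inner faces of the legs it joins and aligned with the legs' outer faces on the other axis.

The stool is on the floor beside the chair on its −x side.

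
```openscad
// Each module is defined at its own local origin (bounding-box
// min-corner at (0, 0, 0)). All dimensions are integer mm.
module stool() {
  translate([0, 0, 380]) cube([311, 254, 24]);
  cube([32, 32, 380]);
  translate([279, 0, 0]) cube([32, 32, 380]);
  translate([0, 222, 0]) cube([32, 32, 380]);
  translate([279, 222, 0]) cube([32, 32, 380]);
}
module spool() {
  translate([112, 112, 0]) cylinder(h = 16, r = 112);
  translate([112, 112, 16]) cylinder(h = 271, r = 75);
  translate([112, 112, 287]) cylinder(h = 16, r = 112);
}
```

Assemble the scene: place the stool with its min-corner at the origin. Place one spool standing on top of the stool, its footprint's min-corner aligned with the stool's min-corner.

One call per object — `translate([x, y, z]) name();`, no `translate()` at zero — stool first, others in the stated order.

stool();
translate([0, 0, 404]) spool();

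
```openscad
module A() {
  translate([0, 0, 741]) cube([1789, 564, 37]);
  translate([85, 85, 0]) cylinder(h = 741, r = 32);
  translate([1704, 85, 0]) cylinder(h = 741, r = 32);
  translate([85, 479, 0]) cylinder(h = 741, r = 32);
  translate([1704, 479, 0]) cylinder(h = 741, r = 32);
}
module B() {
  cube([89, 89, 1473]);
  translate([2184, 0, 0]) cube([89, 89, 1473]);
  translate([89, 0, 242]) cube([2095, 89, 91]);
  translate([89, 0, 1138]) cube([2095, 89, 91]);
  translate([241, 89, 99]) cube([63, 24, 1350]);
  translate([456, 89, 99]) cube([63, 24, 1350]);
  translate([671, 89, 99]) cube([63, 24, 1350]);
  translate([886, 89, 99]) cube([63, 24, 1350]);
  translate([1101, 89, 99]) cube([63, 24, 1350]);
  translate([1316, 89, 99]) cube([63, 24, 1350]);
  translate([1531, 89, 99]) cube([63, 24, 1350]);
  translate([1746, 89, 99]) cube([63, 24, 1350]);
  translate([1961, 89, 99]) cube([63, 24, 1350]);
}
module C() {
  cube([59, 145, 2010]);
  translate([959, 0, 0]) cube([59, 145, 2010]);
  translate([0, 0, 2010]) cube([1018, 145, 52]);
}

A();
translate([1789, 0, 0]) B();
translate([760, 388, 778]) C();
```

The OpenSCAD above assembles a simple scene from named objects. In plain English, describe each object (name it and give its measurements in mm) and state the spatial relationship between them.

A is a rectangular dining table. The top is 1789×564×37 mm with its upper surface at z = 778 mm. It stands on four round legs of 64 mm diameter, each leg's bounding box inset 53 mm from the nearest pair of top edges, running from the floor to the underside of the top.

B is a fence section. Two 89×89 mm posts, 1473 mm tall, stand on the floor with a clear span of 2095 mm between their inner faces. Two horizontal rails of 89×91 mm section span the gap between the posts with their undersides at z = 242 mm and z = 1138 mm, flush with the posts' −y face. 9 pickets, each 63 mm wide, 24 mm thick and 1350 mm tall, are fixed to the +y face of the rails with their bottoms at z = 99 mm, evenly spaced across the span with equal gaps (rounded down to the nearest mm) at the −x end and between each pair — any rounding remainder accumulates at the +x end.

C is a rectangular door frame: two vertical jambs of 59×145 mm section, 2010 mm tall, with a clear opening 900 mm wide between their inner faces. A header 52 mm tall and 145 mm deep lies on top of the jambs and spans the full outside width.

The fence section is against the table's +x side, with their −y faces flush. The door frame is on top of the table.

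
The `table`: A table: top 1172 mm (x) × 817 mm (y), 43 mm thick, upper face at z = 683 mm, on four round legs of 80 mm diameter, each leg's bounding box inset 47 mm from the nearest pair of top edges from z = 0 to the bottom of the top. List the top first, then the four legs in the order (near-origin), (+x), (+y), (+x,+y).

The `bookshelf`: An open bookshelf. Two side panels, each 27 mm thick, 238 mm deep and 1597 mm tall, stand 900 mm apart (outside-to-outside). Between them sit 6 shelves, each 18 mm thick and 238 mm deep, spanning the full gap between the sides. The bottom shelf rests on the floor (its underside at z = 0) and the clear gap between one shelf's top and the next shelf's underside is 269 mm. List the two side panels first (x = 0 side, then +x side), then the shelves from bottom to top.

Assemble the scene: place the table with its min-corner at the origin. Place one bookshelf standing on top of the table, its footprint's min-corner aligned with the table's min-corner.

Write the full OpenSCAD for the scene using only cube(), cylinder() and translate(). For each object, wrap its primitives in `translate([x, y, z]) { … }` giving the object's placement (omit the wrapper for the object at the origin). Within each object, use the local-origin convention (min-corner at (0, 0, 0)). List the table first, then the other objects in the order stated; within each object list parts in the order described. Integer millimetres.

translate([0, 0, 640]) cube([1172, 817, 43]);
translate([87, 87, 0]) cylinder(h = 640, r = 40);
translate([1085, 87, 0]) cylinder(h = 640, r = 40);
translate([87, 730, 0]) cylinder(h = 640, r = 40);
translate([1085, 730, 0]) cylinder(h = 640, r = 40);
translate([0, 0, 683]) {
  cube([27, 238, 1597]);
  translate([873, 0, 0]) cube([27, 238, 1597]);
  translate([27, 0, 0]) cube([846, 238, 18]);
  translate([27, 0, 287]) cube([846, 238, 18]);
  translate([27, 0, 574]) cube([846, 238, 18]);
  translate([27, 0, 861]) cube([846, 238, 18]);
  translate([27, 0, 1148]) cube([846, 238, 18]);
  translate([27, 0, 1435]) cube([846, 238, 18]);
}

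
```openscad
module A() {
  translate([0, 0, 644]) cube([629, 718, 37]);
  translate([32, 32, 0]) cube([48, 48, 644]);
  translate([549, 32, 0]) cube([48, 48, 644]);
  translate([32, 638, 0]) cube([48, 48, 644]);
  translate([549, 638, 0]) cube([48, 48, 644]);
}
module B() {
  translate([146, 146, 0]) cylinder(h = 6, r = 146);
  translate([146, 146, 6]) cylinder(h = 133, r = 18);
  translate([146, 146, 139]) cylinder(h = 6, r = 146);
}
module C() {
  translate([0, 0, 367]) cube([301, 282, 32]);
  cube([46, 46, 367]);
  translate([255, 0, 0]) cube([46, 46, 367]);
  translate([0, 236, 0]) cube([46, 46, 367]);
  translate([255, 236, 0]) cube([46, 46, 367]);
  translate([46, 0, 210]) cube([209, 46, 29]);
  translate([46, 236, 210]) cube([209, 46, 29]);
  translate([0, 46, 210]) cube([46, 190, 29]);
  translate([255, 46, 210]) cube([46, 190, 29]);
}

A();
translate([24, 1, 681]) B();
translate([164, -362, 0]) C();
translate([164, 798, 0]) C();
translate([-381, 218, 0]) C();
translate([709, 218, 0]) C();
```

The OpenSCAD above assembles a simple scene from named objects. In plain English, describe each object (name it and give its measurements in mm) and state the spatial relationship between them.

A is a table: top 629 mm (x) × 718 mm (y), 37 mm thick, upper face at z = 681 mm, on four 48×48 mm square legs, each inset 32 mm from the nearest pair of top edges, running from z = 0 to the bottom of the top.

B is a spool: two coaxial disc flanges of radius 146 mm and thickness 6 mm, joined by a core cylinder of radius 18 mm and height 133 mm. The lower flange rests on z = 0 and the three cylinders share a vertical axis.

C is a four-legged stool. The seat is 301×282 mm, 32 mm thick, top at z = 399 mm. It stands on four square legs, each 46×46 mm in cross-section, from z = 0 to the seat underside, each flush with a corner of the seat. Four stretchers, 46 mm wide and 29 mm tall, connect adjacent legs with their undersides at z = 210 mm, each running between the inner faces of the legs it joins and aligned with the legs' outer faces on the other axis.

The spool is on top of the table. Four stools sit around the table at the −y, +y, −x, +x sides.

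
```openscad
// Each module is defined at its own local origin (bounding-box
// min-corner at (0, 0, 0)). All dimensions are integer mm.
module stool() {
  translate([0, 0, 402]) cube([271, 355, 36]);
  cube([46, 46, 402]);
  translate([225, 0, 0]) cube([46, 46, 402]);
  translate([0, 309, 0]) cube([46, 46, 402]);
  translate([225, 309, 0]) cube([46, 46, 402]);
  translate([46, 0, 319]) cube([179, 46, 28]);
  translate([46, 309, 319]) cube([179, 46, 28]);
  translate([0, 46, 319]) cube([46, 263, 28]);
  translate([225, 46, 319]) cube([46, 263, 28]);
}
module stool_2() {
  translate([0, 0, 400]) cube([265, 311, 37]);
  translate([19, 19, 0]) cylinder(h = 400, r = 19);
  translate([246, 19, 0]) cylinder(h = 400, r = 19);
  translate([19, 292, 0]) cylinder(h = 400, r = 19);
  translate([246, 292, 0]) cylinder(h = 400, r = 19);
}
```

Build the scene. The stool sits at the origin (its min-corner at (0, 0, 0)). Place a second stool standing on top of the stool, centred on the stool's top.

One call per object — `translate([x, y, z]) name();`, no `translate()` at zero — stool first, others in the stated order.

stool();
translate([3, 22, 438]) stool_2();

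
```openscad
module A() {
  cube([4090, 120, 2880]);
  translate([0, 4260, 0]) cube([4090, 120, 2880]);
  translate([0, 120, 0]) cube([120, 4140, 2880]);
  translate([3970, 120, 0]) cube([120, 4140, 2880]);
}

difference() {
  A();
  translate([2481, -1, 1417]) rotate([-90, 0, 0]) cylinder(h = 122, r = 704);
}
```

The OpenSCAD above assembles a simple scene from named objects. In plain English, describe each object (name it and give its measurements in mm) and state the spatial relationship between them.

A is the wall frame of a small rectangular building: four walls, each 2880 mm tall and 120 mm thick, enclosing a footprint 4090 mm (x) by 4380 mm (y) outside-to-outside, with no floor or roof. The front and back walls (the −y and +y sides) span the full width; the two side walls fit between them.

The house frame has a circular hole of radius 704 mm through its front wall, centred at (x = 2481, z = 1417).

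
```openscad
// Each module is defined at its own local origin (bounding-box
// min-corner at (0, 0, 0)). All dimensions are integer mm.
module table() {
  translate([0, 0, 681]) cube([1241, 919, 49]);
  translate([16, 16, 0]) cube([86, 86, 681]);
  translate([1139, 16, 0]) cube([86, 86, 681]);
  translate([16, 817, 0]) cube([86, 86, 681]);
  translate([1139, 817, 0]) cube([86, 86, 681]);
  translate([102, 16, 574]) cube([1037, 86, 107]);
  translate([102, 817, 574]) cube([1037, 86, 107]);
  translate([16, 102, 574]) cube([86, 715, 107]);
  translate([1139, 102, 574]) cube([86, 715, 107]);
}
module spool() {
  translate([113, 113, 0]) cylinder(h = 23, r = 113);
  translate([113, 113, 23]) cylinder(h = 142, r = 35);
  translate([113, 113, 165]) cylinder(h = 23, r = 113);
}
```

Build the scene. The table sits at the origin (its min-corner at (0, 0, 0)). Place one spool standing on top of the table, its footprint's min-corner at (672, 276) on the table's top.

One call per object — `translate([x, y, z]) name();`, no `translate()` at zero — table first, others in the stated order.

table();
translate([672, 276, 730]) spool();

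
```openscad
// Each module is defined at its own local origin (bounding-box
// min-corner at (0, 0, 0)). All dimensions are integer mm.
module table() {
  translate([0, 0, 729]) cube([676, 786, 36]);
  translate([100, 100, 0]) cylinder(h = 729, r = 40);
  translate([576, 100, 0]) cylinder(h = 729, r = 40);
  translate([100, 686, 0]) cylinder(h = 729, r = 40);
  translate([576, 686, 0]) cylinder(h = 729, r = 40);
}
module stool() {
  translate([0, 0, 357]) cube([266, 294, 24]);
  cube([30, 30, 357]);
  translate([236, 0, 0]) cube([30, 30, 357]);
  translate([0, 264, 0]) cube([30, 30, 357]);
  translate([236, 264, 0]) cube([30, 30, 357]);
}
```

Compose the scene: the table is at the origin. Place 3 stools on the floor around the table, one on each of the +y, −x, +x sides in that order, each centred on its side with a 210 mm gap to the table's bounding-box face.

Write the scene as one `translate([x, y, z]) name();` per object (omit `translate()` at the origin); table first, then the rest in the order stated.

table();
translate([205, 996, 0]) stool();
translate([-476, 246, 0]) stool();
translate([886, 246, 0]) stool();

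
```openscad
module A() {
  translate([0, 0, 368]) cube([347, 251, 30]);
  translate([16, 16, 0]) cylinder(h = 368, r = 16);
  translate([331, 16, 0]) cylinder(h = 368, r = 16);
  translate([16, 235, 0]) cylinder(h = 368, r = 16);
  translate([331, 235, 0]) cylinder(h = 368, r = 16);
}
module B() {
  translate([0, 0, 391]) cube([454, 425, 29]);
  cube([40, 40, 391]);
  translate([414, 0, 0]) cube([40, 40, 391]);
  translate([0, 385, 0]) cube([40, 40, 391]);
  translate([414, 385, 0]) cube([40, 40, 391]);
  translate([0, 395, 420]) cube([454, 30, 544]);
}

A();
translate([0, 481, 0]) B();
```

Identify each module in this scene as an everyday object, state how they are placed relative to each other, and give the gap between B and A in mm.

A is a stool. B is a chair. The chair is on the floor beside the stool on its +y side. The gap between the chair and the stool is 230 mm.

The chair's nearest face is 230 mm from the stool's +y face.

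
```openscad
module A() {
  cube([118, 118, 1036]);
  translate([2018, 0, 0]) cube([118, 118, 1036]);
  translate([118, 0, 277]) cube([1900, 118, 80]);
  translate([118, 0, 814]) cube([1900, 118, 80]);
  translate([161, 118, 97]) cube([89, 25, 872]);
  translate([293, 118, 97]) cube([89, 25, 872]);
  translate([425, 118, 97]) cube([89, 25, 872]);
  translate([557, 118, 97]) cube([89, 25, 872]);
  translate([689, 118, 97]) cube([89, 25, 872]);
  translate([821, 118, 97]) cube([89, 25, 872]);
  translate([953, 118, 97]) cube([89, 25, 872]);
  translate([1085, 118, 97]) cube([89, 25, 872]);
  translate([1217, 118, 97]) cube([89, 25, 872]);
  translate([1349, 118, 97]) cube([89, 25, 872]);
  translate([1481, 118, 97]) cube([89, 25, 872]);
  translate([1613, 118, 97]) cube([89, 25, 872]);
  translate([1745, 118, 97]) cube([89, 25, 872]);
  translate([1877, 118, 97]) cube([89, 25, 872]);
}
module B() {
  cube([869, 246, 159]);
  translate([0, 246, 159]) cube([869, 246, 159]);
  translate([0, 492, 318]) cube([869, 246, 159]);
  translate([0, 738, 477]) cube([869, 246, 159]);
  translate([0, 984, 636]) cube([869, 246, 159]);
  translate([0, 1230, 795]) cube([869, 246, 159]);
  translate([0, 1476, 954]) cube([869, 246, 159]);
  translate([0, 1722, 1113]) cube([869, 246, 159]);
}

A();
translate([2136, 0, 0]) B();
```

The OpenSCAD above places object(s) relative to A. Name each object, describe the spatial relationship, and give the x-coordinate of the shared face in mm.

The fence section's +x face and the staircase's −x face are both at x = 2136 mm.

A is a fence section. B is a staircase. The staircase is against the fence section's +x side, with their −y faces flush. The x-coordinate of the shared face is 2136 mm.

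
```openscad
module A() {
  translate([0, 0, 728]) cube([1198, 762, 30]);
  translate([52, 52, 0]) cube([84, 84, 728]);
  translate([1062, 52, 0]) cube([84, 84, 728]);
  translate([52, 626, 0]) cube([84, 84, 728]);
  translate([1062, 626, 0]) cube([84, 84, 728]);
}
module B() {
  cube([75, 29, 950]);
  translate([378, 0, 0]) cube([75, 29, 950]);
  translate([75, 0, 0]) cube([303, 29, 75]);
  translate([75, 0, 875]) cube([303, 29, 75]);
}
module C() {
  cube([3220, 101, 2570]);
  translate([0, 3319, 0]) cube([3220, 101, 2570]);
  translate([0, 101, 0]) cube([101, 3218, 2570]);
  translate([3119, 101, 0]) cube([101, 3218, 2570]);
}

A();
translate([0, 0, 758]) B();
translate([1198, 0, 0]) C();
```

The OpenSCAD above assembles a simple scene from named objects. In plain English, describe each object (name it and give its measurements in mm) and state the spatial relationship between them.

A is a table with a 1198×762 mm rectangular top, 30 mm thick, top surface at z = 758 mm, supported by four 84×84 mm square legs, each inset 52 mm from the nearest pair of top edges, running from the floor.

B is a picture frame with a 303×800 mm rectangular opening (x by z) and a uniform 75 mm border on every side. Frame depth is 29 mm along y. It is built from two vertical stiles running the full outside height and two horizontal rails spanning the gap between the stiles.

C is the wall frame of a small rectangular building: four walls, each 2570 mm tall and 101 mm thick, enclosing a footprint 3220 mm (x) by 3420 mm (y) outside-to-outside, with no floor or roof. The front and back walls (the −y and +y sides) span the full width; the two side walls fit between them.

The picture frame is on top of the table. The house frame is against the table's +x side, with their −y faces flush.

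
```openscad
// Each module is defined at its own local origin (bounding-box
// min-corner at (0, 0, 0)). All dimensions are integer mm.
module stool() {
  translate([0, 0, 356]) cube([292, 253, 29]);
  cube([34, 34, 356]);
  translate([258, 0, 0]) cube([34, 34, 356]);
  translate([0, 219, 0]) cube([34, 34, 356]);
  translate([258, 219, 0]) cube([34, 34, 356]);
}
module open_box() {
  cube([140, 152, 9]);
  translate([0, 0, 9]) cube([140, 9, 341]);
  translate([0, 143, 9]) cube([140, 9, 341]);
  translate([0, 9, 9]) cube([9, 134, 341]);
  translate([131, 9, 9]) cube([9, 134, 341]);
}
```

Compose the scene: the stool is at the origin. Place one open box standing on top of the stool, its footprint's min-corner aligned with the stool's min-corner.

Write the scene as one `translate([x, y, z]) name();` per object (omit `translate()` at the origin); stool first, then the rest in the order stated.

stool();
translate([0, 0, 385]) open_box();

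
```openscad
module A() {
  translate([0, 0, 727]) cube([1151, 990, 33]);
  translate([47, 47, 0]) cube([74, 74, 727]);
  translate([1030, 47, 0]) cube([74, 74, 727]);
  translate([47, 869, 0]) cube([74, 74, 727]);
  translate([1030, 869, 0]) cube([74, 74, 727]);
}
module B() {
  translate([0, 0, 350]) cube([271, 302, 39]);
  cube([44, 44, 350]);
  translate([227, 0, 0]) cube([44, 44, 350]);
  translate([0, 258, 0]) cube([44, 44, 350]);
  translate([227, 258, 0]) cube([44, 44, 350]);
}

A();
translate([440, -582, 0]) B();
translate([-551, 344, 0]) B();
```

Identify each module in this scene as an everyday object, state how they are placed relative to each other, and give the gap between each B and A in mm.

Each stool's nearest face is 280 mm from the table's bounding box.

A is a table. B is a stool. Two stools sit around the table at the −y, −x sides. The gap between each stool and the table is 280 mm.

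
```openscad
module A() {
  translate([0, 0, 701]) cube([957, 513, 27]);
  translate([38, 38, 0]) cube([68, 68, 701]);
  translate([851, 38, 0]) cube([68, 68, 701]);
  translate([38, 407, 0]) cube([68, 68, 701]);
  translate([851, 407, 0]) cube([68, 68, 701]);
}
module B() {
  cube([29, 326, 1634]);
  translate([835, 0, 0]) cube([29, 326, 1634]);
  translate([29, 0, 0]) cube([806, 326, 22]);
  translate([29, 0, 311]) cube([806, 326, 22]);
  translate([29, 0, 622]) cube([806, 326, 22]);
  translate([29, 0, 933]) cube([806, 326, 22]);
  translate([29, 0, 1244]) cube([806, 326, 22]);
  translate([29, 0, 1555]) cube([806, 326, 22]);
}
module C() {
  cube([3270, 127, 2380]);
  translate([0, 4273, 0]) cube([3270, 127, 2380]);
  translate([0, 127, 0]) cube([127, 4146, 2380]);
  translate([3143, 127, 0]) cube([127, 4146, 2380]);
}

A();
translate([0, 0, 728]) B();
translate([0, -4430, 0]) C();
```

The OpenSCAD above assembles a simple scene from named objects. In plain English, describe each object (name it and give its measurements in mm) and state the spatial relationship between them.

A is a rectangular dining table. The top is 957×513×27 mm with its upper surface at z = 728 mm. It stands on four 68×68 mm square legs, each inset 38 mm from the nearest pair of top edges, running from the floor to the underside of the top.

B is an open bookshelf. Two side panels, each 29 mm thick, 326 mm deep and 1634 mm tall, stand 864 mm apart (outside-to-outside). Between them sit 6 shelves, each 22 mm thick and 326 mm deep, spanning the full gap between the sides. The bottom shelf rests on the floor (its underside at z = 0) and the clear gap between one shelf's top and the next shelf's underside is 289 mm.

C is a box-shaped house frame (walls only): outside footprint 3270×4400 mm, wall height 2380 mm, wall thickness 127 mm. The two y-facing walls run the full x-width; the two x-facing walls fit between the inner faces of the y-facing walls.

The bookshelf is on top of the table. The house frame is on the floor beside the table on its −y side.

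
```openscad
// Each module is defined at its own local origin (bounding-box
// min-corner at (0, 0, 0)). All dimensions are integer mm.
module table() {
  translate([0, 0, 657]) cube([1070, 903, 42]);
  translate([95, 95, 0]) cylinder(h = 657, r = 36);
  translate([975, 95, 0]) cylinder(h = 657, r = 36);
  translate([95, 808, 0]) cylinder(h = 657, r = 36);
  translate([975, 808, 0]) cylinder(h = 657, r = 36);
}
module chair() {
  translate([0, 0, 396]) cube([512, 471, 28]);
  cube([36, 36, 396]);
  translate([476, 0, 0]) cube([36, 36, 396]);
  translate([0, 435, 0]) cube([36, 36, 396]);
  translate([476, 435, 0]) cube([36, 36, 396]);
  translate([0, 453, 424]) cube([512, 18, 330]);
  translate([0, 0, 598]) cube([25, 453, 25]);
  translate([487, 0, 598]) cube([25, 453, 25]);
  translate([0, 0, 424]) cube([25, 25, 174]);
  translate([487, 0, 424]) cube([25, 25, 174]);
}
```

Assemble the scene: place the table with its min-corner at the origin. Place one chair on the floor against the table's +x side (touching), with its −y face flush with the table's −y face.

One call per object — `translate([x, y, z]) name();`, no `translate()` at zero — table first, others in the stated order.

table();
translate([1070, 0, 0]) chair();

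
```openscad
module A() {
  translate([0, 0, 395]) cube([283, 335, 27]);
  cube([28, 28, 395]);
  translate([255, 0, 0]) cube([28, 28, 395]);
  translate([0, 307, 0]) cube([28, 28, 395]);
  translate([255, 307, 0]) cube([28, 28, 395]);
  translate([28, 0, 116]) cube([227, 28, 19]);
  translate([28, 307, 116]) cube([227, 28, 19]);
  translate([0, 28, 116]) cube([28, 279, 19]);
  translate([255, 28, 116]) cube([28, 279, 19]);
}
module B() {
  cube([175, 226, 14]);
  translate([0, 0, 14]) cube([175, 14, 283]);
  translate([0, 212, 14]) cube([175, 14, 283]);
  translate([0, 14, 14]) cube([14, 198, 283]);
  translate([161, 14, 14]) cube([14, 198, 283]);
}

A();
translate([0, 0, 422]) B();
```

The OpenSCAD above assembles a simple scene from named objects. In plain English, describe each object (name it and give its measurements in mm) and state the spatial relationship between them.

A is a four-legged stool. The seat is a 283×335×27 mm slab whose top surface is at z = 422 mm; four square legs, each 28×28 mm in cross-section, run from the floor (z = 0) to the underside of the seat, each flush with a corner of the seat. Four stretchers, 28 mm wide and 19 mm tall, connect adjacent legs with their undersides at z = 116 mm, each running between the inner faces of the legs it joins and aligned with the legs' outer faces on the other axis.

B is an open storage box with external size 175×226×297 mm and wall thickness 14 mm (the base is also 14 mm thick). The base covers the whole footprint; the four walls stand on the base, with the y-facing walls full-width and the x-facing walls fitting between their inner faces.

The open box is on top of the stool.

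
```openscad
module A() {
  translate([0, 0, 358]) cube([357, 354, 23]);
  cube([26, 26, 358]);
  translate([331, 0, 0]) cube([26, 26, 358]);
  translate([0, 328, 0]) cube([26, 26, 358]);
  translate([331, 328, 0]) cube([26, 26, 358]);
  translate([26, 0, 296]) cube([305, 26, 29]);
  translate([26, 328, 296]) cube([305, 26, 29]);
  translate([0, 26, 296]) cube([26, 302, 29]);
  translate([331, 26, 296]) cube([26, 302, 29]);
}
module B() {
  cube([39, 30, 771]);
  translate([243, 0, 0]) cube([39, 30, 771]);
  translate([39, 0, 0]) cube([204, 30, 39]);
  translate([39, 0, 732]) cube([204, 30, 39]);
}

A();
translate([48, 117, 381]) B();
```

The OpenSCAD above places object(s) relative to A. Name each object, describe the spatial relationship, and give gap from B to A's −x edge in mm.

The picture frame's min-x is at 48; the stool's min-x is 0; gap = 48 mm.

A is a stool. B is a picture frame. The picture frame is on top of the stool. The gap from the picture frame to the stool's −x edge is 48 mm.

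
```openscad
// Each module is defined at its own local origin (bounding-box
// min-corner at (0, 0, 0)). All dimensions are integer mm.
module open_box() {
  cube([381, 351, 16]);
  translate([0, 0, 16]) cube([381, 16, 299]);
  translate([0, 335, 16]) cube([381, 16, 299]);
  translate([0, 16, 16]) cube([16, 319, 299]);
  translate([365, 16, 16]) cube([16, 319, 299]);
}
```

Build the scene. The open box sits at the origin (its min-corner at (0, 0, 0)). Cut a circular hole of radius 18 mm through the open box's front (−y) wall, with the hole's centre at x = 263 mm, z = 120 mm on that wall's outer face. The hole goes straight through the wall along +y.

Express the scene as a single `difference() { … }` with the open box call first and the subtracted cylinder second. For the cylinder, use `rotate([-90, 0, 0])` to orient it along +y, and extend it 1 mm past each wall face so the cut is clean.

difference() {
  open_box();
  translate([263, -1, 120]) rotate([-90, 0, 0]) cylinder(h = 18, r = 18);
}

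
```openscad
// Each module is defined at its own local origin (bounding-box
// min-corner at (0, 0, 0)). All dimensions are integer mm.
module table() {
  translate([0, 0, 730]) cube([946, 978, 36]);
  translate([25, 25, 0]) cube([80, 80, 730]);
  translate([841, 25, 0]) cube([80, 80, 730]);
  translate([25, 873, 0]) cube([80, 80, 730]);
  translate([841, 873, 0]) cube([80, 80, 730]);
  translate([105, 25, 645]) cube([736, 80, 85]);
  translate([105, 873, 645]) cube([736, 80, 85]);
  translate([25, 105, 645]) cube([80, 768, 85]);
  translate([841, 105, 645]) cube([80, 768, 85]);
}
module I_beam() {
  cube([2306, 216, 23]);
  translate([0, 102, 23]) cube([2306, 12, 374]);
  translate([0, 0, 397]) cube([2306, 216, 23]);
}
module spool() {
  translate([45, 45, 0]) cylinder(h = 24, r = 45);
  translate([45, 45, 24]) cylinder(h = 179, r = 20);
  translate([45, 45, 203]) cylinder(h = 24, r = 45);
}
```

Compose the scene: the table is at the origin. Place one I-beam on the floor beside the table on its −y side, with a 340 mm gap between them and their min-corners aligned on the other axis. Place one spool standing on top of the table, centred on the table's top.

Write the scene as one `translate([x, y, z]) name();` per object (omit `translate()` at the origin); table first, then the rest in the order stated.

table();
translate([0, -556, 0]) I_beam();
translate([428, 444, 766]) spool();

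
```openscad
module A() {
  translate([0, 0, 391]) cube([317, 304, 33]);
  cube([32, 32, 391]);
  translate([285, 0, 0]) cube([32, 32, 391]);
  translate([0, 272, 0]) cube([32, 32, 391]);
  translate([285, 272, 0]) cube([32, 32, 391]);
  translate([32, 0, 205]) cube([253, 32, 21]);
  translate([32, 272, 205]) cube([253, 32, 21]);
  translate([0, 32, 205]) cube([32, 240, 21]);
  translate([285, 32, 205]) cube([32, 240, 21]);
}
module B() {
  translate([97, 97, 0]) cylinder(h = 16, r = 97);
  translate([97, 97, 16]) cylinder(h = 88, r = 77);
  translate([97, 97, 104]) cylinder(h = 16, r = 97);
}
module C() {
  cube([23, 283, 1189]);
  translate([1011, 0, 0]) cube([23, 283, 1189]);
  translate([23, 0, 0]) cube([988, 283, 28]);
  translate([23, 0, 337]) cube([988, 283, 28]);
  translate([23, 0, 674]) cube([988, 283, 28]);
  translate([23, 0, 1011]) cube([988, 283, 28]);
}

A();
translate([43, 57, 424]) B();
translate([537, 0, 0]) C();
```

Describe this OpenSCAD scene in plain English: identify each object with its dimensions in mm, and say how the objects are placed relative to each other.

A is a four-legged stool. The seat is a 317×304×33 mm slab whose top surface is at z = 424 mm; four square legs, each 32×32 mm in cross-section, run from the floor (z = 0) to the underside of the seat, each flush with a corner of the seat. Four stretchers, 32 mm wide and 21 mm tall, connect adjacent legs with their undersides at z = 205 mm, each running between the inner faces of the legs it joins and aligned with the legs' outer faces on the other axis.

B is a spool: two coaxial disc flanges of radius 97 mm and thickness 16 mm, joined by a core cylinder of radius 77 mm and height 88 mm. The lower flange rests on z = 0 and the three cylinders share a vertical axis.

C is a bookshelf 1034 mm wide overall, 283 mm deep and 1189 mm tall. The two sides are 23 mm thick vertical panels. 4 horizontal shelves of 28 mm thickness span between the inner faces of the sides; the lowest shelf sits on the floor and shelves are stacked with a clear vertical gap of 309 mm between each pair.

The spool is on top of the stool. The bookshelf is on the floor beside the stool on its +x side.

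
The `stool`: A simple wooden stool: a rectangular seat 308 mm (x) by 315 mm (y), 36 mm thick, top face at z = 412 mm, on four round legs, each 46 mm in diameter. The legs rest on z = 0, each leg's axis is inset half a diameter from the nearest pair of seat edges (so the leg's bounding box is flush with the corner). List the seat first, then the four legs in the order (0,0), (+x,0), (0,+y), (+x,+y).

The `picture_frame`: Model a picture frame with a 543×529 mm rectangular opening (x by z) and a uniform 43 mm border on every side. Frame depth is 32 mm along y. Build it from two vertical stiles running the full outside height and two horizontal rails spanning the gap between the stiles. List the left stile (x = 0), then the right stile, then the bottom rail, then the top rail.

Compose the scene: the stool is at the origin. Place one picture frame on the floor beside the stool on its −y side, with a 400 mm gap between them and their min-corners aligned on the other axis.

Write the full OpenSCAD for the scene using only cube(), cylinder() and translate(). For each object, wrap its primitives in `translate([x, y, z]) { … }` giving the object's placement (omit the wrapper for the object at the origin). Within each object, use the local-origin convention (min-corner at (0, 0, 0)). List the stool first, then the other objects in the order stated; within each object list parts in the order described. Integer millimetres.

translate([0, 0, 376]) cube([308, 315, 36]);
translate([23, 23, 0]) cylinder(h = 376, r = 23);
translate([285, 23, 0]) cylinder(h = 376, r = 23);
translate([23, 292, 0]) cylinder(h = 376, r = 23);
translate([285, 292, 0]) cylinder(h = 376, r = 23);
translate([0, -432, 0]) {
  cube([43, 32, 615]);
  translate([586, 0, 0]) cube([43, 32, 615]);
  translate([43, 0, 0]) cube([543, 32, 43]);
  translate([43, 0, 572]) cube([543, 32, 43]);
}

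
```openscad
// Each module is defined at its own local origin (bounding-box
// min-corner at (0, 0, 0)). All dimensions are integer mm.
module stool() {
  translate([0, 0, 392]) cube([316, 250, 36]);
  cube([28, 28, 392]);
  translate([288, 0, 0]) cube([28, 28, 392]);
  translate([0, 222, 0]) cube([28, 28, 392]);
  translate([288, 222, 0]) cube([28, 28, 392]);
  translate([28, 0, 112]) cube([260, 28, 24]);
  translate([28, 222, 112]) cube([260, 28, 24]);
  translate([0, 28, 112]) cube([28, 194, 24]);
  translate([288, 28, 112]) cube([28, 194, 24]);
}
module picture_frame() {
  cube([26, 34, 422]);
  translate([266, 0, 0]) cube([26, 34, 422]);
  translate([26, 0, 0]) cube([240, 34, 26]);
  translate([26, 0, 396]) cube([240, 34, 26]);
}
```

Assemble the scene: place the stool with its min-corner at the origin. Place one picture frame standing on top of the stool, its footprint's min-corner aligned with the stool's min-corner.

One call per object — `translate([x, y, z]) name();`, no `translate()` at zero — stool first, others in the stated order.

stool();
translate([0, 0, 428]) picture_frame();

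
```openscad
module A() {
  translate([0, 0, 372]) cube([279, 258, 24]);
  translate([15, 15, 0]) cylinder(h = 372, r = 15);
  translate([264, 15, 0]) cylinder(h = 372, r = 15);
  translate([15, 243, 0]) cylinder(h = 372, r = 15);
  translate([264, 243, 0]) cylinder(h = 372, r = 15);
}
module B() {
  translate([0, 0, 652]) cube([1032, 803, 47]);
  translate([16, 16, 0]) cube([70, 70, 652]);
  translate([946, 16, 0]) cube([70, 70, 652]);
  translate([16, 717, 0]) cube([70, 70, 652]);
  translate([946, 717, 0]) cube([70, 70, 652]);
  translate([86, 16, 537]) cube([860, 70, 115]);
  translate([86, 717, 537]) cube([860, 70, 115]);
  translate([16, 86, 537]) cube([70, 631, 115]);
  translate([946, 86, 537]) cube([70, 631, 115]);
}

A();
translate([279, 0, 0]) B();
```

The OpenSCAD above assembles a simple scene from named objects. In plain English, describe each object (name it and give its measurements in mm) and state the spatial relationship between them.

A is a four-legged stool. The seat is a 279×258×24 mm slab whose top surface is at z = 396 mm; four round legs, each 30 mm in diameter, run from the floor (z = 0) to the underside of the seat, each leg's axis is inset half a diameter from the nearest pair of seat edges (so the leg's bounding box is flush with the corner).

B is a table: top 1032 mm (x) × 803 mm (y), 47 mm thick, upper face at z = 699 mm, on four 70×70 mm square legs, each inset 16 mm from the nearest pair of top edges, running from z = 0 to the bottom of the top. Four apron rails, 70 mm thick and 115 mm tall, run between adjacent legs with their top edges flush with the underside of the top and their outer faces flush with the legs' outer faces.

The table is against the stool's +x side, with their −y faces flush.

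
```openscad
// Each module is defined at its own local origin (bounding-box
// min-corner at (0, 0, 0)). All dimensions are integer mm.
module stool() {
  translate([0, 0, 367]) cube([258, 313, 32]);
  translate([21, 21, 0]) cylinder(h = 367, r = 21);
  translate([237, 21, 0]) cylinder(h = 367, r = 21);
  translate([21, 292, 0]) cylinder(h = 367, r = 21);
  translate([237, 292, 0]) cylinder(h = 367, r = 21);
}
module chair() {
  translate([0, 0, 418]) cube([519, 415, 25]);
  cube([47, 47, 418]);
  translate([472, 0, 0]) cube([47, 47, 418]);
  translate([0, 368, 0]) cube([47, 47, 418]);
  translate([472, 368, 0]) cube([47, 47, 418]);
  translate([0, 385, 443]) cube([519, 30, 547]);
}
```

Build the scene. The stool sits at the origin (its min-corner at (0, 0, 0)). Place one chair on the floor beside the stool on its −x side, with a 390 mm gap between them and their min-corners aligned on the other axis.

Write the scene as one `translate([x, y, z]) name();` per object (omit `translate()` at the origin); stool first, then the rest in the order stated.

stool();
translate([-909, 0, 0]) chair();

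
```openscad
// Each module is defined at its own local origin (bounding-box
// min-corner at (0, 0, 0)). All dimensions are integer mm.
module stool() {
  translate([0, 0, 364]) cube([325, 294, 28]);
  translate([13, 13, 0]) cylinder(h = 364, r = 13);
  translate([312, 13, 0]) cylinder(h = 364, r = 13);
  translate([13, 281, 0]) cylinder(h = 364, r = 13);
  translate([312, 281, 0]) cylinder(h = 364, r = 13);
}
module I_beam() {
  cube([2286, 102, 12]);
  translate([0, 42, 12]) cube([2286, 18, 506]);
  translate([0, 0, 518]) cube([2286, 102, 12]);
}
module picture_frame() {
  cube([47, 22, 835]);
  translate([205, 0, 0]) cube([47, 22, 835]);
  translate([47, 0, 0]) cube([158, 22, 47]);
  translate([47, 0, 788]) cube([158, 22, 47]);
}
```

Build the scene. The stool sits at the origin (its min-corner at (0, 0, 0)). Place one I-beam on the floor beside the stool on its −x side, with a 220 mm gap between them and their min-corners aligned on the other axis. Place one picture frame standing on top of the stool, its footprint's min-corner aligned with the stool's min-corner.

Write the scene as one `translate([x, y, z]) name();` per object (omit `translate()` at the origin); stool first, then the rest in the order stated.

stool();
translate([-2506, 0, 0]) I_beam();
translate([0, 0, 392]) picture_frame();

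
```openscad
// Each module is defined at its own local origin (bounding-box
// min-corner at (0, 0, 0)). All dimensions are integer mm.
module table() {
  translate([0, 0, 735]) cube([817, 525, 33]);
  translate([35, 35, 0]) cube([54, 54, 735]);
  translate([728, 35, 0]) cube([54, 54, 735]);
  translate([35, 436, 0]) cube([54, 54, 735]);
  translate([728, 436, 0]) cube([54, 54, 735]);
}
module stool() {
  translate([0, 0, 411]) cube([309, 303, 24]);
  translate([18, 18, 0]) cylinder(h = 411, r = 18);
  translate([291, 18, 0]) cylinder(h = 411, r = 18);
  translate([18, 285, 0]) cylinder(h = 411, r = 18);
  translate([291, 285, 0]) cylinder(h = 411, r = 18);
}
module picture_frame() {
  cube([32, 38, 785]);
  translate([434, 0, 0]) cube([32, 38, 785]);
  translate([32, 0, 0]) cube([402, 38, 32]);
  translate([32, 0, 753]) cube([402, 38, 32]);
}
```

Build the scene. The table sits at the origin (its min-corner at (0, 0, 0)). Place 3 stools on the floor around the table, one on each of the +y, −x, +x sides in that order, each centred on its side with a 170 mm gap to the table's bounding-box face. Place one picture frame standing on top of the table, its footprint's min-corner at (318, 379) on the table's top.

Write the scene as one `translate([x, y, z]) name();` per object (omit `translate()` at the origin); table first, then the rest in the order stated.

table();
translate([254, 695, 0]) stool();
translate([-479, 111, 0]) stool();
translate([987, 111, 0]) stool();
translate([318, 379, 768]) picture_frame();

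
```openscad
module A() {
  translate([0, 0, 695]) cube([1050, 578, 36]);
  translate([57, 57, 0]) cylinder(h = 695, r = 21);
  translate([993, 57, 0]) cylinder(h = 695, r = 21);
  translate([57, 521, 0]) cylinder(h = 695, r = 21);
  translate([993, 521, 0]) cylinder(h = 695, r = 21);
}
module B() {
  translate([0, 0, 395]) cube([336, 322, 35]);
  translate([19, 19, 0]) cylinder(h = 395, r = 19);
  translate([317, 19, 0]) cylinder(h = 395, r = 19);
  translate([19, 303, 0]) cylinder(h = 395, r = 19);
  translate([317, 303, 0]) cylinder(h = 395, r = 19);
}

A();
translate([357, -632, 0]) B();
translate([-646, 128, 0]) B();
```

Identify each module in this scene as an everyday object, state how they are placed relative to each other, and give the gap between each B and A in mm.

Each stool's nearest face is 310 mm from the table's bounding box.

A is a table. B is a stool. Two stools sit around the table at the −y, −x sides. The gap between each stool and the table is 310 mm.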